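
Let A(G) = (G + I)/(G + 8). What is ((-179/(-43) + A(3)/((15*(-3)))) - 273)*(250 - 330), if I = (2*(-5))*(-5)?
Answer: 91591664/4257 ≈ 21516.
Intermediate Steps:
I = 50 (I = -10*(-5) = 50)
A(G) = (50 + G)/(8 + G) (A(G) = (G + 50)/(G + 8) = (50 + G)/(8 + G))
((-179/(-43) + A(3)/((15*(-3)))) - 273)*(250 - 330) = ((-179/(-43) + ((50 + 3)/(8 + 3))/((15*(-3)))) - 273)*(250 - 330) = ((-179*(-1/43) + (53/11)/(-45)) - 273)*(-80) = ((179/43 + ((1/11)*53)*(-1/45)) - 273)*(-80) = ((179/43 + (53/11)*(-1/45)) - 273)*(-80) = ((179/43 - 53/495) - 273)*(-80) = (86326/21285 - 273)*(-80) = -5724479/21285*(-80) = 91591664/4257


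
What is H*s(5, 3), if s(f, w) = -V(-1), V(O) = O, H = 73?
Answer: 73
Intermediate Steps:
s(f, w) = 1 (s(f, w) = -1*(-1) = 1)
H*s(5, 3) = 73*1 = 73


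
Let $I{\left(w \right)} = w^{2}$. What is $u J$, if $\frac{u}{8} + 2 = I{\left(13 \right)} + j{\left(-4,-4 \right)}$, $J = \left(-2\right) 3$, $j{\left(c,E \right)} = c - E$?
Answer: $-8016$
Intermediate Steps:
$J = -6$
$u = 1336$ ($u = -16 + 8 \left(13^{2} - 0\right) = -16 + 8 \left(169 + \left(-4 + 4\right)\right) = -16 + 8 \left(169 + 0\right) = -16 + 8 \cdot 169 = -16 + 1352 = 1336$)
$u J = 1336 \left(-6\right) = -8016$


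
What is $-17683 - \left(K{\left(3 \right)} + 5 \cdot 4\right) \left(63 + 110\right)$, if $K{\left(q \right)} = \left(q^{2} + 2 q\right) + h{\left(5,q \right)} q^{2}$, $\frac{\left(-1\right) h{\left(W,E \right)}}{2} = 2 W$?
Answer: $7402$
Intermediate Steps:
$h{\left(W,E \right)} = - 4 W$ ($h{\left(W,E \right)} = - 2 \cdot 2 W = - 4 W$)
$K{\left(q \right)} = - 19 q^{2} + 2 q$ ($K{\left(q \right)} = \left(q^{2} + 2 q\right) + \left(-4\right) 5 q^{2} = \left(q^{2} + 2 q\right) - 20 q^{2} = - 19 q^{2} + 2 q$)
$-17683 - \left(K{\left(3 \right)} + 5 \cdot 4\right) \left(63 + 110\right) = -17683 - \left(3 \left(2 - 57\right) + 5 \cdot 4\right) \left(63 + 110\right) = -17683 - \left(3 \left(2 - 57\right) + 20\right) 173 = -17683 - \left(3 \left(-55\right) + 20\right) 173 = -17683 - \left(-165 + 20\right) 173 = -17683 - \left(-145\right) 173 = -17683 - -25085 = -17683 + 25085 = 7402$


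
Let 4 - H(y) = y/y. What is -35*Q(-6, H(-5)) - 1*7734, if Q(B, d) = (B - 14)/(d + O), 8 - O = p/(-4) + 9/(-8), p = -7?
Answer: -636322/83 ≈ -7666.5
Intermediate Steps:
H(y) = 3 (H(y) = 4 - y/y = 4 - 1*1 = 4 - 1 = 3)
O = 59/8 (O = 8 - (-7/(-4) + 9/(-8)) = 8 - (-7*(-¼) + 9*(-⅛)) = 8 - (7/4 - 9/8) = 8 - 1*5/8 = 8 - 5/8 = 59/8 ≈ 7.3750)
Q(B, d) = (-14 + B)/(59/8 + d) (Q(B, d) = (B - 14)/(d + 59/8) = (-14 + B)/(59/8 + d))
-35*Q(-6, H(-5)) - 1*7734 = -280*(-14 - 6)/(59 + 8*3) - 1*7734 = -280*(-20)/(59 + 24) - 7734 = -280*(-20)/83 - 7734 = -35*(-160/83) - 7734 = 5600/83 - 7734 = -636322/83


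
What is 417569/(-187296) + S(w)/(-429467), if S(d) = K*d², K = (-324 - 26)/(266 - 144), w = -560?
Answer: -660453969103/4906684525152 ≈ -0.13460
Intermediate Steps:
K = -175/61 (K = -350/122 = -350*1/122 = -175/61 ≈ -2.8689)
S(d) = -175*d²/61
417569/(-187296) + S(w)/(-429467) = 417569/(-187296) - 175/61*(-560)²/(-429467) = 417569*(-1/187296) - 175/61*313600*(-1/429467) = -417569/187296 - 54880000/61*(-1/429467) = -417569/187296 + 54880000/26197487 = -660453969103/4906684525152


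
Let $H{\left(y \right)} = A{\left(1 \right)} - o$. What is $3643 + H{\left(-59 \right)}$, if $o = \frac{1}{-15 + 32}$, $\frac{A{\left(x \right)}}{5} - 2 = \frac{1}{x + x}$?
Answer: $\frac{124285}{34} \approx 3655.4$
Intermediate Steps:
$A{\left(x \right)} = 10 + \frac{5}{2 x}$ ($A{\left(x \right)} = 10 + \frac{5}{x + x} = 10 + \frac{5}{2 x}$)
$o = \frac{1}{17} \approx 0.058824$
$H{\left(y \right)} = \frac{423}{34}$ ($H{\left(y \right)} = \left(10 + \frac{5}{2 \cdot 1}\right) - \frac{1}{17} = \left(10 + \frac{5}{2} \cdot 1\right) - \frac{1}{17} = \left(10 + \frac{5}{2}\right) - \frac{1}{17} = \frac{25}{2} - \frac{1}{17} = \frac{423}{34}$)
$3643 + H{\left(-59 \right)} = 3643 + \frac{423}{34} = \frac{124285}{34}$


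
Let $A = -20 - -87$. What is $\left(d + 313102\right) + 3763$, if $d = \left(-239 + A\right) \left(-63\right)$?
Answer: $327701$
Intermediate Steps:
$A = 67$ ($A = -20 + 87 = 67$)
$d = 10836$ ($d = \left(-239 + 67\right) \left(-63\right) = \left(-172\right) \left(-63\right) = 10836$)
$\left(d + 313102\right) + 3763 = \left(10836 + 313102\right) + 3763 = 323938 + 3763 = 327701$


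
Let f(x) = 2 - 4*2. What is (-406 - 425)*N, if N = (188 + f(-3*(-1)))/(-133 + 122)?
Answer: 151242/11 ≈ 13749.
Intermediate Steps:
f(x) = -6 (f(x) = 2 - 8 = -6)
N = -182/11 (N = (188 - 6)/(-133 + 122) = 182/(-11) = 182*(-1/11) = -182/11 ≈ -16.545)
(-406 - 425)*N = (-406 - 425)*(-182/11) = -831*(-182/11) = 151242/11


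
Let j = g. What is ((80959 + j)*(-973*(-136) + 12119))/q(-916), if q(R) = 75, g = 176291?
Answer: 495453210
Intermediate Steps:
j = 176291
((80959 + j)*(-973*(-136) + 12119))/q(-916) = ((80959 + 176291)*(-973*(-136) + 12119))/75 = (257250*(132328 + 12119))*(1/75) = (257250*144447)*(1/75) = 37158990750*(1/75) = 495453210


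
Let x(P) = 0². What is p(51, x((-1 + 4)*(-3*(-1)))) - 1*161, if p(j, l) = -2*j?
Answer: -263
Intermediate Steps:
x(P) = 0
p(51, x((-1 + 4)*(-3*(-1)))) - 1*161 = -2*51 - 1*161 = -102 - 161 = -263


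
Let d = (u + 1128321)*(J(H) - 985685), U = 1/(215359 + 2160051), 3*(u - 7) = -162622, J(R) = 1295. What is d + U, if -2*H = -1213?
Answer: -2511648417261154599/2375410 ≈ -1.0574e+12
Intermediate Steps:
H = 1213/2 (H = -1/2*(-1213) = 1213/2 ≈ 606.50)
u = -162601/3 (u = 7 + (1/3)*(-162622) = 7 - 162622/3 = -162601/3 ≈ -54200.)
U = 1/2375410 ≈ 4.2098e-7
d = -1057353643060 (d = (-162601/3 + 1128321)*(1295 - 985685) = (3222362/3)*(-984390) = -1057353643060)
d + U = -1057353643060 + 1/2375410 = -2511648417261154599/2375410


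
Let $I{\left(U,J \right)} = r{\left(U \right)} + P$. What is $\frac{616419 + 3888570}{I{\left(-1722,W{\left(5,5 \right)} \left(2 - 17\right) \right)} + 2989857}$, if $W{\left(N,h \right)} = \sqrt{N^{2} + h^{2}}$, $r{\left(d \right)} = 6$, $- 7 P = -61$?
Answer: $\frac{31534923}{20929102} \approx 1.5068$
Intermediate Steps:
$P = \frac{61}{7}$ ($P = \left(- \frac{1}{7}\right) \left(-61\right) = \frac{61}{7} \approx 8.7143$)
$I{\left(U,J \right)} = \frac{103}{7}$ ($I{\left(U,J \right)} = 6 + \frac{61}{7} = \frac{103}{7}$)
$\frac{616419 + 3888570}{I{\left(-1722,W{\left(5,5 \right)} \left(2 - 17\right) \right)} + 2989857} = \frac{616419 + 3888570}{\frac{103}{7} + 2989857} = \frac{4504989}{\frac{20929102}{7}} = 4504989 \cdot \frac{7}{20929102} = \frac{31534923}{20929102}$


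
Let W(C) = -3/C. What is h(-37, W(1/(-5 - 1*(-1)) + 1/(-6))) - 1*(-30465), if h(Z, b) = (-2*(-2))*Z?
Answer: 30317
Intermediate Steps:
h(Z, b) = 4*Z
h(-37, W(1/(-5 - 1*(-1)) + 1/(-6))) - 1*(-30465) = 4*(-37) - 1*(-30465) = -148 + 30465 = 30317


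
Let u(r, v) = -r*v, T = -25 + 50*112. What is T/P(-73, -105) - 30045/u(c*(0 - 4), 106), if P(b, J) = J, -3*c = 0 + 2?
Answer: 947315/17808 ≈ 53.196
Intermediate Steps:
c = -2/3 (c = -(0 + 2)/3 = -1/3*2 = -2/3 ≈ -0.66667)
T = 5575 (T = -25 + 5600 = 5575)
u(r, v) = -r*v
T/P(-73, -105) - 30045/u(c*(0 - 4), 106) = 5575/(-105) - 30045*3/(212*(0 - 4)) = 5575*(-1/105) - 30045/((-1*(-2/3*(-4))*106)) = -1115/21 - 30045/((-1*8/3*106)) = -1115/21 - 30045/(-848/3) = -1115/21 - 30045*(-3/848) = -1115/21 + 90135/848 = 947315/17808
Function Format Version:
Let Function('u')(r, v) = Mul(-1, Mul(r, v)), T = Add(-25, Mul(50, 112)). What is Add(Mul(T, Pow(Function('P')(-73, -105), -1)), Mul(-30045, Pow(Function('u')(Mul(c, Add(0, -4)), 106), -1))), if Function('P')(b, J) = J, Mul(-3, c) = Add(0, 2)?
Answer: Rational(947315, 17808) ≈ 53.196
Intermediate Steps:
c = Rational(-2, 3) (c = Mul(Rational(-1, 3), Add(0, 2)) = Mul(Rational(-1, 3), 2) = Rational(-2, 3) ≈ -0.66667)
T = 5575 (T = Add(-25, 5600) = 5575)
Function('u')(r, v) = Mul(-1, r, v)
Add(Mul(T, Pow(Function('P')(-73, -105), -1)), Mul(-30045, Pow(Function('u')(Mul(c, Add(0, -4)), 106), -1))) = Add(Mul(5575, Pow(-105, -1)), Mul(-30045, Pow(Mul(-1, Mul(Rational(-2, 3), Add(0, -4)), 106), -1))) = Add(Mul(5575, Rational(-1, 105)), Mul(-30045, Pow(Mul(-1, Mul(Rational(-2, 3), -4), 106), -1))) = Add(Rational(-1115, 21), Mul(-30045, Pow(Mul(-1, Rational(8, 3), 106), -1))) = Add(Rational(-1115, 21), Mul(-30045, Pow(Rational(-848, 3), -1))) = Add(Rational(-1115, 21), Mul(-30045, Rational(-3, 848))) = Add(Rational(-1115, 21), Rational(90135, 848)) = Rational(947315, 17808)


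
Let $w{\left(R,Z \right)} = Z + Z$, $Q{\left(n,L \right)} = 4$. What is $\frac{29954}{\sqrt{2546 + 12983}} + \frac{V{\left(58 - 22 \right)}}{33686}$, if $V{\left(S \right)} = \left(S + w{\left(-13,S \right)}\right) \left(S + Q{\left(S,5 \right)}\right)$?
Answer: $\frac{2160}{16843} + \frac{29954 \sqrt{15529}}{15529} \approx 240.5$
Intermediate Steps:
$w{\left(R,Z \right)} = 2 Z$
$V{\left(S \right)} = 3 S \left(4 + S\right)$ ($V{\left(S \right)} = \left(S + 2 S\right) \left(S + 4\right) = 3 S \left(4 + S\right)$)
$\frac{29954}{\sqrt{2546 + 12983}} + \frac{V{\left(58 - 22 \right)}}{33686} = \frac{29954}{\sqrt{2546 + 12983}} + \frac{3 \left(58 - 22\right) \left(4 + \left(58 - 22\right)\right)}{33686} = \frac{29954}{\sqrt{15529}} + 3 \cdot 36 \left(4 + 36\right) \frac{1}{33686} = 29954 \frac{\sqrt{15529}}{15529} + 3 \cdot 36 \cdot 40 \cdot \frac{1}{33686} = \frac{29954 \sqrt{15529}}{15529} + 4320 \cdot \frac{1}{33686} = \frac{29954 \sqrt{15529}}{15529} + \frac{2160}{16843} = \frac{2160}{16843} + \frac{29954 \sqrt{15529}}{15529}$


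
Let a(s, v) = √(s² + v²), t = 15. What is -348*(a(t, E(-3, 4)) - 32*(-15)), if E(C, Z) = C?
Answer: -167040 - 1044*√26 ≈ -1.7236e+5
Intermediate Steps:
-348*(a(t, E(-3, 4)) - 32*(-15)) = -348*(√(15² + (-3)²) - 32*(-15)) = -348*(√(225 + 9) + 480) = -348*(√234 + 480) = -348*(3*√26 + 480) = -348*(480 + 3*√26) = -167040 - 1044*√26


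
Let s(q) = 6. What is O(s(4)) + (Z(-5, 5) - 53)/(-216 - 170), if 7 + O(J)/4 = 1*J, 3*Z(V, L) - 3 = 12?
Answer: -748/193 ≈ -3.8756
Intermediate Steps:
Z(V, L) = 5 (Z(V, L) = 1 + (⅓)*12 = 1 + 4 = 5)
O(J) = -28 + 4*J (O(J) = -28 + 4*(1*J) = -28 + 4*J)
O(s(4)) + (Z(-5, 5) - 53)/(-216 - 170) = (-28 + 4*6) + (5 - 53)/(-216 - 170) = (-28 + 24) - 48/(-386) = -4 - 48*(-1/386) = -4 + 24/193 = -748/193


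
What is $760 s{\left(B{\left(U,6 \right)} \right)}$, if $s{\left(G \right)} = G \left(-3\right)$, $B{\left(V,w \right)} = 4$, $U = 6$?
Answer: $-9120$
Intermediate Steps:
$s{\left(G \right)} = - 3 G$
$760 s{\left(B{\left(U,6 \right)} \right)} = 760 \left(\left(-3\right) 4\right) = 760 \left(-12\right) = -9120$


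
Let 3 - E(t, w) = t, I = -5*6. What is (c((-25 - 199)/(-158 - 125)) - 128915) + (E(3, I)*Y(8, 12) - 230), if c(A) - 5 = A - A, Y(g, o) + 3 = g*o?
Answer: -129140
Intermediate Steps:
I = -30
Y(g, o) = -3 + g*o
c(A) = 5 (c(A) = 5 + (A - A) = 5 + 0 = 5)
E(t, w) = 3 - t
(c((-25 - 199)/(-158 - 125)) - 128915) + (E(3, I)*Y(8, 12) - 230) = (5 - 128915) + ((3 - 1*3)*(-3 + 8*12) - 230) = -128910 + ((3 - 3)*(-3 + 96) - 230) = -128910 + (0*93 - 230) = -128910 + (0 - 230) = -128910 - 230 = -129140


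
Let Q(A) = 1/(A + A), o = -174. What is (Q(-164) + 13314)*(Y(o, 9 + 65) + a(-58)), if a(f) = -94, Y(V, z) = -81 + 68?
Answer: -467268037/328 ≈ -1.4246e+6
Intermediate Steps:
Y(V, z) = -13
Q(A) = 1/(2*A)
(Q(-164) + 13314)*(Y(o, 9 + 65) + a(-58)) = ((½)/(-164) + 13314)*(-13 - 94) = ((½)*(-1/164) + 13314)*(-107) = (-1/328 + 13314)*(-107) = (4366991/328)*(-107) = -467268037/328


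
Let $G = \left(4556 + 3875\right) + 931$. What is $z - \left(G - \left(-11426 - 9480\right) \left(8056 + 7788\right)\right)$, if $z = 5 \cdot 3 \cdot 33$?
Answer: $-331243531$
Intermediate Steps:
$G = 9362$ ($G = 8431 + 931 = 9362$)
$z = 495$ ($z = 15 \cdot 33 = 495$)
$z - \left(G - \left(-11426 - 9480\right) \left(8056 + 7788\right)\right) = 495 - \left(9362 - \left(-11426 - 9480\right) \left(8056 + 7788\right)\right) = 495 - \left(9362 - \left(-20906\right) 15844\right) = 495 - \left(9362 - -331234664\right) = 495 - \left(9362 + 331234664\right) = 495 - 331244026 = -331243531$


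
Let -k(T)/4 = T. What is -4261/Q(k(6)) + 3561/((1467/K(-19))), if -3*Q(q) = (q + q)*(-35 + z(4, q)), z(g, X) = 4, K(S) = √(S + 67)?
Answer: 4261/496 + 4748*√3/489 ≈ 25.408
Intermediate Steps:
k(T) = -4*T
K(S) = √(67 + S)
Q(q) = 62*q/3 (Q(q) = -(q + q)*(-35 + 4)/3 = -2*q*(-31)/3 = -(-62)*q/3 = 62*q/3)
-4261/Q(k(6)) + 3561/((1467/K(-19))) = -4261/(62*(-4*6)/3) + 3561/((1467/(√(67 - 19)))) = -4261/((62/3)*(-24)) + 3561/((1467/(√48))) = -4261/(-496) + 3561/((1467/((4*√3)))) = -4261*(-1/496) + 3561/((1467*(√3/12))) = 4261/496 + 3561/((489*√3/4)) = 4261/496 + 3561*(4*√3/1467) = 4261/496 + 4748*√3/489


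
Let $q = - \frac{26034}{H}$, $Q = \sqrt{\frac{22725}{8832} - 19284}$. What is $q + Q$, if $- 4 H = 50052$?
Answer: $\frac{8678}{4171} + \frac{3 i \sqrt{290129774}}{368} \approx 2.0806 + 138.86 i$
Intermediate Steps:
$H = -12513$ ($H = \left(- \frac{1}{4}\right) 50052 = -12513$)
$Q = \frac{3 i \sqrt{290129774}}{368}$ ($Q = \sqrt{22725 \cdot \frac{1}{8832} - 19284} = \sqrt{\frac{7575}{2944} - 19284} = \sqrt{- \frac{56764521}{2944}} = \frac{3 i \sqrt{290129774}}{368} \approx 138.86 i$)
$q = \frac{8678}{4171}$ ($q = - \frac{26034}{-12513} = \left(-26034\right) \left(- \frac{1}{12513}\right) = \frac{8678}{4171} \approx 2.0806$)
$q + Q = \frac{8678}{4171} + \frac{3 i \sqrt{290129774}}{368}$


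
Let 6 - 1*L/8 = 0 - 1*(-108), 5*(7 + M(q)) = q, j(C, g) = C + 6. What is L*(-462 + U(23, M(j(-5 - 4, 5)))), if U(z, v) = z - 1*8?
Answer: 364752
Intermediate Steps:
j(C, g) = 6 + C
M(q) = -7 + q/5
L = -816 (L = 48 - 8*(0 - 1*(-108)) = 48 - 8*(0 + 108) = 48 - 8*108 = 48 - 864 = -816)
U(z, v) = -8 + z (U(z, v) = z - 8 = -8 + z)
L*(-462 + U(23, M(j(-5 - 4, 5)))) = -816*(-462 + (-8 + 23)) = -816*(-462 + 15) = -816*(-447) = 364752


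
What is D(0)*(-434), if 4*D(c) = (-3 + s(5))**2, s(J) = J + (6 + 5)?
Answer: -36673/2 ≈ -18337.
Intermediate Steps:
s(J) = 11 + J (s(J) = J + 11 = 11 + J)
D(c) = 169/4 (D(c) = (-3 + (11 + 5))**2/4 = (-3 + 16)**2/4 = (1/4)*13**2 = (1/4)*169 = 169/4)
D(0)*(-434) = (169/4)*(-434) = -36673/2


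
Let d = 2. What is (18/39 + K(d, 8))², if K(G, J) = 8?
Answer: 12100/169 ≈ 71.598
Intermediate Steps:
(18/39 + K(d, 8))² = (18/39 + 8)² = (18*(1/39) + 8)² = (6/13 + 8)² = (110/13)² = 12100/169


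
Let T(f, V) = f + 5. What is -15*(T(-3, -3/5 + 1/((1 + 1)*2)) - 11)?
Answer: 135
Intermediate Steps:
T(f, V) = 5 + f
-15*(T(-3, -3/5 + 1/((1 + 1)*2)) - 11) = -15*((5 - 3) - 11) = -15*(2 - 11) = -15*(-9) = 135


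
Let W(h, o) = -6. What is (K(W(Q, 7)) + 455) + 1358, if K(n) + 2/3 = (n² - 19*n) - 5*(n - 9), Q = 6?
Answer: 6112/3 ≈ 2037.3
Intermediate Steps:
K(n) = 133/3 + n² - 24*n (K(n) = -⅔ + ((n² - 19*n) - 5*(n - 9)) = -⅔ + ((n² - 19*n) - 5*(-9 + n)) = -⅔ + ((n² - 19*n) + (45 - 5*n)) = -⅔ + (45 + n² - 24*n) = 133/3 + n² - 24*n)
(K(W(Q, 7)) + 455) + 1358 = ((133/3 + (-6)² - 24*(-6)) + 455) + 1358 = ((133/3 + 36 + 144) + 455) + 1358 = (673/3 + 455) + 1358 = 2038/3 + 1358 = 6112/3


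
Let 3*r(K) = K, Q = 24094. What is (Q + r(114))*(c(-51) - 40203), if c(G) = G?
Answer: -971409528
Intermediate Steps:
r(K) = K/3
(Q + r(114))*(c(-51) - 40203) = (24094 + (⅓)*114)*(-51 - 40203) = (24094 + 38)*(-40254) = 24132*(-40254) = -971409528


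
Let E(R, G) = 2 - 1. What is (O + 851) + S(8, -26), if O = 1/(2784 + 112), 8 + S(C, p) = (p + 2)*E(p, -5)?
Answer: 2371825/2896 ≈ 819.00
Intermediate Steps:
E(R, G) = 1
S(C, p) = -6 + p (S(C, p) = -8 + (p + 2)*1 = -8 + (2 + p)*1 = -8 + (2 + p) = -6 + p)
O = 1/2896 ≈ 0.00034530
(O + 851) + S(8, -26) = (1/2896 + 851) + (-6 - 26) = 2464497/2896 - 32 = 2371825/2896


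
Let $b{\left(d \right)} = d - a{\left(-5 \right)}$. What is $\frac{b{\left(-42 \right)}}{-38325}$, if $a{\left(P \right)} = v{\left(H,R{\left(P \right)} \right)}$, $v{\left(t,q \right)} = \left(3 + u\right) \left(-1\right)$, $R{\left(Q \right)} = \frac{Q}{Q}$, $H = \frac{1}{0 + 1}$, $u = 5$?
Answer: $\frac{34}{38325} \approx 0.00088715$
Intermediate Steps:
$H = 1$ ($H = 1^{-1} = 1$)
$R{\left(Q \right)} = 1$
$v{\left(t,q \right)} = -8$ ($v{\left(t,q \right)} = \left(3 + 5\right) \left(-1\right) = 8 \left(-1\right) = -8$)
$a{\left(P \right)} = -8$
$b{\left(d \right)} = 8 + d$ ($b{\left(d \right)} = d - -8 = d + 8 = 8 + d$)
$\frac{b{\left(-42 \right)}}{-38325} = \frac{8 - 42}{-38325} = \left(-34\right) \left(- \frac{1}{38325}\right) = \frac{34}{38325}$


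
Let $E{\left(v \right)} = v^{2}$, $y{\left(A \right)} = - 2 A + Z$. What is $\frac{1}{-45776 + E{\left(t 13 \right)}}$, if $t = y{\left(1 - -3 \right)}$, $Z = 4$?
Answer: $- \frac{1}{43072} \approx -2.3217 \cdot 10^{-5}$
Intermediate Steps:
$y{\left(A \right)} = 4 - 2 A$ ($y{\left(A \right)} = - 2 A + 4 = 4 - 2 A$)
$t = -4$ ($t = 4 - 2 \left(1 - -3\right) = 4 - 2 \left(1 + 3\right) = 4 - 8 = -4$)
$\frac{1}{-45776 + E{\left(t 13 \right)}} = \frac{1}{-45776 + \left(\left(-4\right) 13\right)^{2}} = \frac{1}{-45776 + \left(-52\right)^{2}} = \frac{1}{-45776 + 2704} = \frac{1}{-43072} = - \frac{1}{43072}$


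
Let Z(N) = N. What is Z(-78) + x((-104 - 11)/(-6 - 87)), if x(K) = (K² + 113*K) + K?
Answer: 557833/8649 ≈ 64.497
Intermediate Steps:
x(K) = K² + 114*K
Z(-78) + x((-104 - 11)/(-6 - 87)) = -78 + ((-104 - 11)/(-6 - 87))*(114 + (-104 - 11)/(-6 - 87)) = -78 + (-115/(-93))*(114 - 115/(-93)) = -78 + (-115*(-1/93))*(114 - 115*(-1/93)) = -78 + 115*(114 + 115/93)/93 = -78 + (115/93)*(10717/93) = -78 + 1232455/8649 = 557833/8649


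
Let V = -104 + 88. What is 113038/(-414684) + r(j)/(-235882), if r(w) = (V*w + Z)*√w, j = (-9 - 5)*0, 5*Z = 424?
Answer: -56519/207342 ≈ -0.27259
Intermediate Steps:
Z = 424/5 (Z = (⅕)*424 = 424/5 ≈ 84.800)
j = 0 (j = -14*0 = 0)
V = -16
r(w) = √w*(424/5 - 16*w) (r(w) = (-16*w + 424/5)*√w = (424/5 - 16*w)*√w = √w*(424/5 - 16*w))
113038/(-414684) + r(j)/(-235882) = 113038/(-414684) + (√0*(424/5 - 16*0))/(-235882) = 113038*(-1/414684) + (0*(424/5 + 0))*(-1/235882) = -56519/207342 + (0*(424/5))*(-1/235882) = -56519/207342 + 0*(-1/235882) = -56519/207342 + 0 = -56519/207342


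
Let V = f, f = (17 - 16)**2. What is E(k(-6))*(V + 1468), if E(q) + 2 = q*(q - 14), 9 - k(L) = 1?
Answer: -73450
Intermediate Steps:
k(L) = 8 (k(L) = 9 - 1*1 = 9 - 1 = 8)
E(q) = -2 + q*(-14 + q) (E(q) = -2 + q*(q - 14) = -2 + q*(-14 + q))
f = 1 (f = 1**2 = 1)
V = 1
E(k(-6))*(V + 1468) = (-2 + 8**2 - 14*8)*(1 + 1468) = (-2 + 64 - 112)*1469 = -50*1469 = -73450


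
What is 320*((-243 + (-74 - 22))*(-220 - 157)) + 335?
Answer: 40897295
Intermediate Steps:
320*((-243 + (-74 - 22))*(-220 - 157)) + 335 = 320*((-243 - 96)*(-377)) + 335 = 320*(-339*(-377)) + 335 = 320*127803 + 335 = 40896960 + 335 = 40897295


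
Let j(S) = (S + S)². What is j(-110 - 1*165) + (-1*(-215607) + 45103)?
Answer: 563210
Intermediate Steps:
j(S) = 4*S² (j(S) = (2*S)² = 4*S²)
j(-110 - 1*165) + (-1*(-215607) + 45103) = 4*(-110 - 1*165)² + (-1*(-215607) + 45103) = 4*(-110 - 165)² + (215607 + 45103) = 4*(-275)² + 260710 = 4*75625 + 260710 = 302500 + 260710 = 563210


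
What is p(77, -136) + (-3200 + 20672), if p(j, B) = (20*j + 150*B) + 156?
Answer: -1232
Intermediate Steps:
p(j, B) = 156 + 20*j + 150*B
p(77, -136) + (-3200 + 20672) = (156 + 20*77 + 150*(-136)) + (-3200 + 20672) = (156 + 1540 - 20400) + 17472 = -18704 + 17472 = -1232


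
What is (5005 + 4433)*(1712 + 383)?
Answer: 19772610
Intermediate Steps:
(5005 + 4433)*(1712 + 383) = 9438*2095 = 19772610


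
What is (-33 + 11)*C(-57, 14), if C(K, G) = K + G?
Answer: 946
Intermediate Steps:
C(K, G) = G + K
(-33 + 11)*C(-57, 14) = (-33 + 11)*(14 - 57) = -22*(-43) = 946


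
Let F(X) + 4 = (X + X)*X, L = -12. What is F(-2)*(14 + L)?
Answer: 8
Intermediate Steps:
F(X) = -4 + 2*X² (F(X) = -4 + (X + X)*X = -4 + (2*X)*X = -4 + 2*X²)
F(-2)*(14 + L) = (-4 + 2*(-2)²)*(14 - 12) = (-4 + 2*4)*2 = (-4 + 8)*2 = 4*2 = 8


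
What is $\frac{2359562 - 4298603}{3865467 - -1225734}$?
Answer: $- \frac{215449}{565689} \approx -0.38086$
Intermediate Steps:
$\frac{2359562 - 4298603}{3865467 - -1225734} = - \frac{1939041}{3865467 + 1225734} = - \frac{1939041}{5091201} = \left(-1939041\right) \frac{1}{5091201} = - \frac{215449}{565689}$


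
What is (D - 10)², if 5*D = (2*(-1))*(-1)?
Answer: 2304/25 ≈ 92.160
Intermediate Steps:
D = ⅖ (D = ((2*(-1))*(-1))/5 = (-2*(-1))/5 = (⅕)*2 = ⅖ ≈ 0.40000)
(D - 10)² = (⅖ - 10)² = (-48/5)² = 2304/25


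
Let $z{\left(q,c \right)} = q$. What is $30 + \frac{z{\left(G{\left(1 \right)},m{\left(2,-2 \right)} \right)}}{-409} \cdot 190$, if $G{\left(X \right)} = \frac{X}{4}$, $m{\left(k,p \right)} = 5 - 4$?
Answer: $\frac{24445}{818} \approx 29.884$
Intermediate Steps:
$m{\left(k,p \right)} = 1$ ($m{\left(k,p \right)} = 5 - 4 = 1$)
$G{\left(X \right)} = \frac{X}{4}$ ($G{\left(X \right)} = X \frac{1}{4} = \frac{X}{4}$)
$30 + \frac{z{\left(G{\left(1 \right)},m{\left(2,-2 \right)} \right)}}{-409} \cdot 190 = 30 + \frac{\frac{1}{4} \cdot 1}{-409} \cdot 190 = 30 + \frac{1}{4} \left(- \frac{1}{409}\right) 190 = 30 - \frac{95}{818} = \frac{24445}{818}$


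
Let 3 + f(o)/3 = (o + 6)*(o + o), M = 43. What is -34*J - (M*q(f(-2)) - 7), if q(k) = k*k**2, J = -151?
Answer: 7968440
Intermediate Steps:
f(o) = -9 + 6*o*(6 + o) (f(o) = -9 + 3*((o + 6)*(o + o)) = -9 + 3*((6 + o)*(2*o)) = -9 + 3*(2*o*(6 + o)) = -9 + 6*o*(6 + o))
q(k) = k**3
-34*J - (M*q(f(-2)) - 7) = -34*(-151) - (43*(-9 + 6*(-2)**2 + 36*(-2))**3 - 7) = 5134 - (43*(-9 + 6*4 - 72)**3 - 7) = 5134 - (43*(-9 + 24 - 72)**3 - 7) = 5134 - (43*(-57)**3 - 7) = 5134 - (43*(-185193) - 7) = 5134 - (-7963299 - 7) = 5134 - 1*(-7963306) = 5134 + 7963306 = 7968440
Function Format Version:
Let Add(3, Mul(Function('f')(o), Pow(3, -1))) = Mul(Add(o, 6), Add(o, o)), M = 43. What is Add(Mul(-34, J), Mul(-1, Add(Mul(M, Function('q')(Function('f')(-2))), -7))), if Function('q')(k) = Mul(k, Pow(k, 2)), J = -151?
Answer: 7968440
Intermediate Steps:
Function('f')(o) = Add(-9, Mul(6, o, Add(6, o))) (Function('f')(o) = Add(-9, Mul(3, Mul(Add(o, 6), Add(o, o)))) = Add(-9, Mul(3, Mul(Add(6, o), Mul(2, o)))) = Add(-9, Mul(3, Mul(2, o, Add(6, o)))) = Add(-9, Mul(6, o, Add(6, o))))
Function('q')(k) = Pow(k, 3)
Add(Mul(-34, J), Mul(-1, Add(Mul(M, Function('q')(Function('f')(-2))), -7))) = Add(Mul(-34, -151), Mul(-1, Add(Mul(43, Pow(Add(-9, Mul(6, Pow(-2, 2)), Mul(36, -2)), 3)), -7))) = Add(5134, Mul(-1, Add(Mul(43, Pow(Add(-9, Mul(6, 4), -72), 3)), -7))) = Add(5134, Mul(-1, Add(Mul(43, Pow(Add(-9, 24, -72), 3)), -7))) = Add(5134, Mul(-1, Add(Mul(43, Pow(-57, 3)), -7))) = Add(5134, Mul(-1, Add(Mul(43, -185193), -7))) = Add(5134, Mul(-1, Add(-7963299, -7))) = Add(5134, Mul(-1, -7963306)) = Add(5134, 7963306) = 7968440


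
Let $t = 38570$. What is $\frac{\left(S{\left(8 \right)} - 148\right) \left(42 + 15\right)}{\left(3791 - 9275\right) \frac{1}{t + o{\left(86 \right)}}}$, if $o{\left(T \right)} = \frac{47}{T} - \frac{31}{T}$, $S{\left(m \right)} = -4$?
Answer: $\frac{1197449996}{19651} \approx 60936.0$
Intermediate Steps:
$o{\left(T \right)} = \frac{16}{T}$
$\frac{\left(S{\left(8 \right)} - 148\right) \left(42 + 15\right)}{\left(3791 - 9275\right) \frac{1}{t + o{\left(86 \right)}}} = \frac{\left(-4 - 148\right) \left(42 + 15\right)}{\left(3791 - 9275\right) \frac{1}{38570 + \frac{16}{86}}} = \frac{\left(-152\right) 57}{\left(-5484\right) \frac{1}{38570 + 16 \cdot \frac{1}{86}}} = - \frac{8664}{\left(-5484\right) \frac{1}{38570 + \frac{8}{43}}} = - \frac{8664}{\left(-5484\right) \frac{1}{\frac{1658518}{43}}} = - \frac{8664}{\left(-5484\right) \frac{43}{1658518}} = - \frac{8664}{- \frac{117906}{829259}} = \left(-8664\right) \left(- \frac{829259}{117906}\right) = \frac{1197449996}{19651}$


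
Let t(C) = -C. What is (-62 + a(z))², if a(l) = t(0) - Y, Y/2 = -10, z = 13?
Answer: 1764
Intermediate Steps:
Y = -20 (Y = 2*(-10) = -20)
a(l) = 20 (a(l) = -1*0 - 1*(-20) = 0 + 20 = 20)
(-62 + a(z))² = (-62 + 20)² = (-42)² = 1764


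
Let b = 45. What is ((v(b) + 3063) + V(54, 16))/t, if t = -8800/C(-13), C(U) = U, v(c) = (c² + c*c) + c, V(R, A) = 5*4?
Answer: 46657/4400 ≈ 10.604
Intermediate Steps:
V(R, A) = 20
v(c) = c + 2*c² (v(c) = (c² + c²) + c = 2*c² + c = c + 2*c²)
t = 8800/13 (t = -8800/(-13) = -8800*(-1/13) = 8800/13 ≈ 676.92)
((v(b) + 3063) + V(54, 16))/t = ((45*(1 + 2*45) + 3063) + 20)/(8800/13) = ((45*(1 + 90) + 3063) + 20)*(13/8800) = ((45*91 + 3063) + 20)*(13/8800) = ((4095 + 3063) + 20)*(13/8800) = (7158 + 20)*(13/8800) = 7178*(13/8800) = 46657/4400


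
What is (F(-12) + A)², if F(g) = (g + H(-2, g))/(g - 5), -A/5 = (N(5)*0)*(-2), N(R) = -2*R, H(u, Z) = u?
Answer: 196/289 ≈ 0.67820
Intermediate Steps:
A = 0 (A = -5*-2*5*0*(-2) = -5*(-10*0)*(-2) = -0*(-2) = -5*0 = 0)
F(g) = (-2 + g)/(-5 + g) (F(g) = (g - 2)/(g - 5) = (-2 + g)/(-5 + g))
(F(-12) + A)² = ((-2 - 12)/(-5 - 12) + 0)² = (-14/(-17) + 0)² = (-1/17*(-14) + 0)² = (14/17 + 0)² = (14/17)² = 196/289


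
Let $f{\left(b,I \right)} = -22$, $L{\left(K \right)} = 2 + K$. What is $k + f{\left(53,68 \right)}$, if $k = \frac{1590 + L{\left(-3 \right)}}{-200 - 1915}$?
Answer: $- \frac{48119}{2115} \approx -22.751$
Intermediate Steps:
$k = - \frac{1589}{2115}$ ($k = \frac{1590 + \left(2 - 3\right)}{-200 - 1915} = \frac{1590 - 1}{-2115} = 1589 \left(- \frac{1}{2115}\right) = - \frac{1589}{2115} \approx -0.7513$)
$k + f{\left(53,68 \right)} = - \frac{1589}{2115} - 22 = - \frac{48119}{2115}$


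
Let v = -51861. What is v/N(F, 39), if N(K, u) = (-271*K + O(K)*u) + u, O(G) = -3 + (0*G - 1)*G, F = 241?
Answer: 51861/74788 ≈ 0.69344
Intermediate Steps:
O(G) = -3 - G (O(G) = -3 + (0 - 1)*G = -3 - G)
N(K, u) = u - 271*K + u*(-3 - K) (N(K, u) = (-271*K + (-3 - K)*u) + u = (-271*K + u*(-3 - K)) + u = u - 271*K + u*(-3 - K))
v/N(F, 39) = -51861/(39 - 271*241 - 1*39*(3 + 241)) = -51861/(39 - 65311 - 1*39*244) = -51861/(39 - 65311 - 9516) = -51861/(-74788) = -51861*(-1/74788) = 51861/74788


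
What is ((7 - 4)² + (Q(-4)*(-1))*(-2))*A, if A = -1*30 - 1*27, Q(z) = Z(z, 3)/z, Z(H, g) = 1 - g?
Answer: -570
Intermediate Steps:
Q(z) = -2/z (Q(z) = (1 - 1*3)/z = (1 - 3)/z = -2/z)
A = -57 (A = -30 - 27 = -57)
((7 - 4)² + (Q(-4)*(-1))*(-2))*A = ((7 - 4)² + (-2/(-4)*(-1))*(-2))*(-57) = (3² + (-2*(-¼)*(-1))*(-2))*(-57) = (9 + ((½)*(-1))*(-2))*(-57) = (9 - ½*(-2))*(-57) = (9 + 1)*(-57) = 10*(-57) = -570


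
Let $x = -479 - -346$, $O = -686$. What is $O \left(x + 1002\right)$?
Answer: $-596134$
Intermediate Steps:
$x = -133$ ($x = -479 + 346 = -133$)
$O \left(x + 1002\right) = - 686 \left(-133 + 1002\right) = \left(-686\right) 869 = -596134$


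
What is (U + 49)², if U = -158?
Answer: 11881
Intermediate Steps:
(U + 49)² = (-158 + 49)² = (-109)² = 11881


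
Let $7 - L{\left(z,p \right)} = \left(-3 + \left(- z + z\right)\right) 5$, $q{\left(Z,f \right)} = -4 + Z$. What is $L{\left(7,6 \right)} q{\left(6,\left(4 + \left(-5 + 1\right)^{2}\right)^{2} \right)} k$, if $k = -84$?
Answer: $-3696$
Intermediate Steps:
$L{\left(z,p \right)} = 22$ ($L{\left(z,p \right)} = 7 - \left(-3 + \left(- z + z\right)\right) 5 = 7 - \left(-3 + 0\right) 5 = 7 - \left(-3\right) 5 = 7 - -15 = 7 + 15 = 22$)
$L{\left(7,6 \right)} q{\left(6,\left(4 + \left(-5 + 1\right)^{2}\right)^{2} \right)} k = 22 \left(-4 + 6\right) \left(-84\right) = 22 \cdot 2 \left(-84\right) = 44 \left(-84\right) = -3696$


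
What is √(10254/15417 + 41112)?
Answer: √120639730006/1713 ≈ 202.76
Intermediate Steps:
√(10254/15417 + 41112) = √(10254*(1/15417) + 41112) = √(3418/5139 + 41112) = √(211277986/5139) = √120639730006/1713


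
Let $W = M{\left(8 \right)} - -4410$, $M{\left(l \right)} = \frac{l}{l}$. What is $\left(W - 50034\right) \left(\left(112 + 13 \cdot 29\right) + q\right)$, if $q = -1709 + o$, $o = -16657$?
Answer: $815602371$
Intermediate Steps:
$q = -18366$ ($q = -1709 - 16657 = -18366$)
$M{\left(l \right)} = 1$
$W = 4411$ ($W = 1 - -4410 = 1 + 4410 = 4411$)
$\left(W - 50034\right) \left(\left(112 + 13 \cdot 29\right) + q\right) = \left(4411 - 50034\right) \left(\left(112 + 13 \cdot 29\right) - 18366\right) = - 45623 \left(\left(112 + 377\right) - 18366\right) = - 45623 \left(489 - 18366\right) = \left(-45623\right) \left(-17877\right) = 815602371$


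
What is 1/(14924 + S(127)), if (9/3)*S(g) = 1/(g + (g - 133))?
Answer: 363/5417413 ≈ 6.7006e-5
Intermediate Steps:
S(g) = 1/(3*(-133 + 2*g)) (S(g) = 1/(3*(g + (g - 133))) = 1/(3*(g + (-133 + g))) = 1/(3*(-133 + 2*g)))
1/(14924 + S(127)) = 1/(14924 + 1/(3*(-133 + 2*127))) = 1/(14924 + 1/(3*(-133 + 254))) = 1/(14924 + (⅓)/121) = 1/(14924 + (⅓)*(1/121)) = 1/(14924 + 1/363) = 1/(5417413/363) = 363/5417413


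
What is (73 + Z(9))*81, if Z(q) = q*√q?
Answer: 8100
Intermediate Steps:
Z(q) = q^(3/2)
(73 + Z(9))*81 = (73 + 9^(3/2))*81 = (73 + 27)*81 = 100*81 = 8100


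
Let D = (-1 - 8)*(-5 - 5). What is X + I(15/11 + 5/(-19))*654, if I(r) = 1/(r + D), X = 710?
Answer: 6827543/9520 ≈ 717.18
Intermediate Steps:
D = 90 (D = -9*(-10) = 90)
I(r) = 1/(90 + r) (I(r) = 1/(r + 90) = 1/(90 + r))
X + I(15/11 + 5/(-19))*654 = 710 + 654/(90 + (15/11 + 5/(-19))) = 710 + 654/(90 + (15*(1/11) + 5*(-1/19))) = 710 + 654/(90 + (15/11 - 5/19)) = 710 + 654/(90 + 230/209) = 710 + 654/(19040/209) = 710 + (209/19040)*654 = 710 + 68343/9520 = 6827543/9520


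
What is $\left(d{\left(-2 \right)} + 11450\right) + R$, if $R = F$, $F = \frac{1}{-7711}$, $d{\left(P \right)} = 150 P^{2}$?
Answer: $\frac{92917549}{7711} \approx 12050.0$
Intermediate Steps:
$F = - \frac{1}{7711} \approx -0.00012968$
$R = - \frac{1}{7711} \approx -0.00012968$
$\left(d{\left(-2 \right)} + 11450\right) + R = \left(150 \left(-2\right)^{2} + 11450\right) - \frac{1}{7711} = \left(150 \cdot 4 + 11450\right) - \frac{1}{7711} = \left(600 + 11450\right) - \frac{1}{7711} = 12050 - \frac{1}{7711} = \frac{92917549}{7711}$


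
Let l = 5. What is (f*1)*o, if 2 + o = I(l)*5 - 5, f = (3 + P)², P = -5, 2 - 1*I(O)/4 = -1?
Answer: 212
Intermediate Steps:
I(O) = 12 (I(O) = 8 - 4*(-1) = 8 + 4 = 12)
f = 4 (f = (3 - 5)² = (-2)² = 4)
o = 53 (o = -2 + (12*5 - 5) = -2 + (60 - 5) = -2 + 55 = 53)
(f*1)*o = (4*1)*53 = 4*53 = 212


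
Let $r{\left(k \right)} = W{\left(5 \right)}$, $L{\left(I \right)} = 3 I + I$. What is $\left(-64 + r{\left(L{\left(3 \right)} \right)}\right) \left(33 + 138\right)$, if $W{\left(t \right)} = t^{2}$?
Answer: $-6669$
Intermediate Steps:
$L{\left(I \right)} = 4 I$
$r{\left(k \right)} = 25$ ($r{\left(k \right)} = 5^{2} = 25$)
$\left(-64 + r{\left(L{\left(3 \right)} \right)}\right) \left(33 + 138\right) = \left(-64 + 25\right) \left(33 + 138\right) = \left(-39\right) 171 = -6669$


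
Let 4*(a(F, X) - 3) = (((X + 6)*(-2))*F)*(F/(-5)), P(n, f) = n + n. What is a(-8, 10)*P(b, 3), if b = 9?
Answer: 9486/5 ≈ 1897.2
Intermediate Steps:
P(n, f) = 2*n
a(F, X) = 3 - F²*(-12 - 2*X)/20 (a(F, X) = 3 + ((((X + 6)*(-2))*F)*(F/(-5)))/4 = 3 + ((((6 + X)*(-2))*F)*(F*(-⅕)))/4 = 3 + (((-12 - 2*X)*F)*(-F/5))/4 = 3 + ((F*(-12 - 2*X))*(-F/5))/4 = 3 + (-F²*(-12 - 2*X)/5)/4 = 3 - F²*(-12 - 2*X)/20)
a(-8, 10)*P(b, 3) = (3 + (⅗)*(-8)² + (⅒)*10*(-8)²)*(2*9) = (3 + (⅗)*64 + (⅒)*10*64)*18 = (3 + 192/5 + 64)*18 = (527/5)*18 = 9486/5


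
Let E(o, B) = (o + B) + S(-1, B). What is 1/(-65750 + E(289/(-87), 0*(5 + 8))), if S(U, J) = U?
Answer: -87/5720626 ≈ -1.5208e-5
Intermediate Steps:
E(o, B) = -1 + B + o (E(o, B) = (o + B) - 1 = (B + o) - 1 = -1 + B + o)
1/(-65750 + E(289/(-87), 0*(5 + 8))) = 1/(-65750 + (-1 + 0*(5 + 8) + 289/(-87))) = 1/(-65750 + (-1 + 0*13 + 289*(-1/87))) = 1/(-65750 + (-1 + 0 - 289/87)) = 1/(-65750 - 376/87) = 1/(-5720626/87) = -87/5720626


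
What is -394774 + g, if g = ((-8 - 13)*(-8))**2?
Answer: -366550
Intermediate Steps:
g = 28224 (g = (-21*(-8))**2 = 168**2 = 28224)
-394774 + g = -394774 + 28224 = -366550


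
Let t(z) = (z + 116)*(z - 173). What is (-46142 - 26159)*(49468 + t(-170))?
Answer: -4915744990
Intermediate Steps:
t(z) = (-173 + z)*(116 + z) (t(z) = (116 + z)*(-173 + z) = (-173 + z)*(116 + z))
(-46142 - 26159)*(49468 + t(-170)) = (-46142 - 26159)*(49468 + (-20068 + (-170)² - 57*(-170))) = -72301*(49468 + (-20068 + 28900 + 9690)) = -72301*(49468 + 18522) = -72301*67990 = -4915744990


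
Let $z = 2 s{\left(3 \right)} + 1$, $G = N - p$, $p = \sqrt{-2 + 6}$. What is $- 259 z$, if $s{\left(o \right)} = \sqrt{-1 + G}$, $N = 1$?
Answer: $-259 - 518 i \sqrt{2} \approx -259.0 - 732.56 i$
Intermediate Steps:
$p = 2$ ($p = \sqrt{4} = 2$)
$G = -1$ ($G = 1 - 2 = -1$)
$s{\left(o \right)} = i \sqrt{2}$ ($s{\left(o \right)} = \sqrt{-1 - 1} = \sqrt{-2} = i \sqrt{2}$)
$z = 1 + 2 i \sqrt{2}$ ($z = 2 i \sqrt{2} + 1 = 1 + 2 i \sqrt{2} \approx 1.0 + 2.8284 i$)
$- 259 z = - 259 \left(1 + 2 i \sqrt{2}\right) = -259 - 518 i \sqrt{2}$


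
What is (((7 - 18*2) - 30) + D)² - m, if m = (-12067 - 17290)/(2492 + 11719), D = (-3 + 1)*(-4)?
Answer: 36992168/14211 ≈ 2603.1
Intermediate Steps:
D = 8 (D = -2*(-4) = 8)
m = -29357/14211 ≈ -2.0658
(((7 - 18*2) - 30) + D)² - m = (((7 - 18*2) - 30) + 8)² - 1*(-29357/14211) = (((7 - 36) - 30) + 8)² + 29357/14211 = ((-29 - 30) + 8)² + 29357/14211 = (-59 + 8)² + 29357/14211 = (-51)² + 29357/14211 = 2601 + 29357/14211 = 36992168/14211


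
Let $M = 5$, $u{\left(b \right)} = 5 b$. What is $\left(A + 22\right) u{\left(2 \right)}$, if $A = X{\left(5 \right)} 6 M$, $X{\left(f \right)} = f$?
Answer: $1720$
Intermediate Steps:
$A = 150$ ($A = 5 \cdot 6 \cdot 5 = 30 \cdot 5 = 150$)
$\left(A + 22\right) u{\left(2 \right)} = \left(150 + 22\right) 5 \cdot 2 = 172 \cdot 10 = 1720$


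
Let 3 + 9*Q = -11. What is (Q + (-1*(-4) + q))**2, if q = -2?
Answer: 16/81 ≈ 0.19753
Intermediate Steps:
Q = -14/9 (Q = -1/3 + (1/9)*(-11) = -1/3 - 11/9 = -14/9 ≈ -1.5556)
(Q + (-1*(-4) + q))**2 = (-14/9 + (-1*(-4) - 2))**2 = (-14/9 + (4 - 2))**2 = (-14/9 + 2)**2 = (4/9)**2 = 16/81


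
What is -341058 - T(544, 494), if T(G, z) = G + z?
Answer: -342096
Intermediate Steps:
-341058 - T(544, 494) = -341058 - (544 + 494) = -341058 - 1*1038 = -341058 - 1038 = -342096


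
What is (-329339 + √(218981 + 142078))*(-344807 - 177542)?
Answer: 172029897311 - 522349*√361059 ≈ 1.7172e+11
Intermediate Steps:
(-329339 + √(218981 + 142078))*(-344807 - 177542) = (-329339 + √361059)*(-522349) = 172029897311 - 522349*√361059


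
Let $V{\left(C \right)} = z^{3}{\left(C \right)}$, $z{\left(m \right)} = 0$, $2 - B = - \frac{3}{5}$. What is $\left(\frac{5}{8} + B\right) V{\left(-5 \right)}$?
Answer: $0$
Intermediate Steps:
$B = \frac{13}{5}$ ($B = 2 - - \frac{3}{5} = 2 + \frac{3}{5} = \frac{13}{5} \approx 2.6$)
$V{\left(C \right)} = 0$ ($V{\left(C \right)} = 0^{3} = 0$)
$\left(\frac{5}{8} + B\right) V{\left(-5 \right)} = \left(\frac{5}{8} + \frac{13}{5}\right) 0 = \frac{129}{40} \cdot 0 = 0$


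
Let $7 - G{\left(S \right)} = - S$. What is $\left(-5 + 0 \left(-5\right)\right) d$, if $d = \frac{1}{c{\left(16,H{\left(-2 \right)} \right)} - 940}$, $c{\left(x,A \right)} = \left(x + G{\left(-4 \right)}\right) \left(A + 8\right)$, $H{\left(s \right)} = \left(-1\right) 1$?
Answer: $\frac{5}{807} \approx 0.0061958$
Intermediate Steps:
$G{\left(S \right)} = 7 + S$ ($G{\left(S \right)} = 7 - - S = 7 + S$)
$H{\left(s \right)} = -1$
$c{\left(x,A \right)} = \left(3 + x\right) \left(8 + A\right)$ ($c{\left(x,A \right)} = \left(x + \left(7 - 4\right)\right) \left(A + 8\right) = \left(x + 3\right) \left(8 + A\right) = \left(3 + x\right) \left(8 + A\right)$)
$d = - \frac{1}{807}$ ($d = \frac{1}{\left(24 + 3 \left(-1\right) + 8 \cdot 16 - 16\right) - 940} = \frac{1}{\left(24 - 3 + 128 - 16\right) - 940} = \frac{1}{133 - 940} = \frac{1}{-807} = - \frac{1}{807} \approx -0.0012392$)
$\left(-5 + 0 \left(-5\right)\right) d = \left(-5 + 0 \left(-5\right)\right) \left(- \frac{1}{807}\right) = \left(-5 + 0\right) \left(- \frac{1}{807}\right) = \left(-5\right) \left(- \frac{1}{807}\right) = \frac{5}{807}$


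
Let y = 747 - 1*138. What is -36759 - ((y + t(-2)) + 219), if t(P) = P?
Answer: -37585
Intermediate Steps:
y = 609 (y = 747 - 138 = 609)
-36759 - ((y + t(-2)) + 219) = -36759 - ((609 - 2) + 219) = -36759 - (607 + 219) = -36759 - 826 = -37585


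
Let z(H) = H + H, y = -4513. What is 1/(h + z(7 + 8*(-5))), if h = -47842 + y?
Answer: -1/52421 ≈ -1.9076e-5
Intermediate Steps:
z(H) = 2*H
h = -52355 (h = -47842 - 4513 = -52355)
1/(h + z(7 + 8*(-5))) = 1/(-52355 + 2*(7 + 8*(-5))) = 1/(-52355 + 2*(7 - 40)) = 1/(-52355 + 2*(-33)) = 1/(-52355 - 66) = 1/(-52421) = -1/52421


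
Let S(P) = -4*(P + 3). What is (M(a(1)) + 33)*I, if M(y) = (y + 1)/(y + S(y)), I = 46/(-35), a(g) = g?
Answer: -22678/525 ≈ -43.196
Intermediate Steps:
I = -46/35 (I = 46*(-1/35) = -46/35 ≈ -1.3143)
S(P) = -12 - 4*P (S(P) = -4*(3 + P) = -12 - 4*P)
M(y) = (1 + y)/(-12 - 3*y) (M(y) = (y + 1)/(y + (-12 - 4*y)) = (1 + y)/(-12 - 3*y))
(M(a(1)) + 33)*I = ((-1 - 1*1)/(3*(4 + 1)) + 33)*(-46/35) = ((⅓)*(-1 - 1)/5 + 33)*(-46/35) = ((⅓)*(⅕)*(-2) + 33)*(-46/35) = (-2/15 + 33)*(-46/35) = (493/15)*(-46/35) = -22678/525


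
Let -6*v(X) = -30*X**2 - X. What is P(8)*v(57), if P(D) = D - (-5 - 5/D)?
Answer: 3543481/16 ≈ 2.2147e+5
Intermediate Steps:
v(X) = 5*X**2 + X/6 (v(X) = -(-30*X**2 - X)/6 = -(-X - 30*X**2)/6 = 5*X**2 + X/6)
P(D) = 5 + D + 5/D (P(D) = D + (5 + 5/D) = 5 + D + 5/D)
P(8)*v(57) = (5 + 8 + 5/8)*((1/6)*57*(1 + 30*57)) = (5 + 8 + 5*(1/8))*((1/6)*57*(1 + 1710)) = (5 + 8 + 5/8)*((1/6)*57*1711) = (109/8)*(32509/2) = 3543481/16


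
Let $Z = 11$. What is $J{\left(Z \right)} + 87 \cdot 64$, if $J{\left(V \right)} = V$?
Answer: $5579$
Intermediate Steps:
$J{\left(Z \right)} + 87 \cdot 64 = 11 + 87 \cdot 64 = 11 + 5568 = 5579$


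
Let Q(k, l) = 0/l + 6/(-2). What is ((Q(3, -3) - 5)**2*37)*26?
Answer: 61568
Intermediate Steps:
Q(k, l) = -3 (Q(k, l) = 0 + 6*(-1/2) = 0 - 3 = -3)
((Q(3, -3) - 5)**2*37)*26 = ((-3 - 5)**2*37)*26 = ((-8)**2*37)*26 = (64*37)*26 = 2368*26 = 61568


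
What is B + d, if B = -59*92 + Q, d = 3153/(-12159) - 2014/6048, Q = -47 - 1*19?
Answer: -458117129/83376 ≈ -5494.6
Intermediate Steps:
Q = -66 (Q = -47 - 19 = -66)
d = -49385/83376 (d = 3153*(-1/12159) - 2014*1/6048 = -1051/4053 - 1007/3024 = -49385/83376 ≈ -0.59232)
B = -5494 (B = -59*92 - 66 = -5428 - 66 = -5494)
B + d = -5494 - 49385/83376 = -458117129/83376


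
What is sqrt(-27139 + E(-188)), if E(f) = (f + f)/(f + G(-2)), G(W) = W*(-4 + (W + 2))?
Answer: I*sqrt(6105805)/15 ≈ 164.73*I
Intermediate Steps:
G(W) = W*(-2 + W) (G(W) = W*(-4 + (2 + W)) = W*(-2 + W))
E(f) = 2*f/(8 + f) (E(f) = (f + f)/(f - 2*(-2 - 2)) = (2*f)/(f - 2*(-4)) = (2*f)/(f + 8) = (2*f)/(8 + f) = 2*f/(8 + f))
sqrt(-27139 + E(-188)) = sqrt(-27139 + 2*(-188)/(8 - 188)) = sqrt(-27139 + 2*(-188)/(-180)) = sqrt(-27139 + 2*(-188)*(-1/180)) = sqrt(-27139 + 94/45) = sqrt(-1221161/45) = I*sqrt(6105805)/15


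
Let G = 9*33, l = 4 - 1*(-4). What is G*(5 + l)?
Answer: 3861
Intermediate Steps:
l = 8 (l = 4 + 4 = 8)
G = 297
G*(5 + l) = 297*(5 + 8) = 297*13 = 3861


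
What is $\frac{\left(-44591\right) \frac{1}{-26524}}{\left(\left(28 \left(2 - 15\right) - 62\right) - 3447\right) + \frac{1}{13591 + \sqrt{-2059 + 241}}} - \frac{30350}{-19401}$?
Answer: $\frac{12964352212414578857267}{8289660886570809982662} + \frac{3111 i \sqrt{202}}{1709120331234639448} \approx 1.5639 + 2.587 \cdot 10^{-14} i$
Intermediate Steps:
$\frac{\left(-44591\right) \frac{1}{-26524}}{\left(\left(28 \left(2 - 15\right) - 62\right) - 3447\right) + \frac{1}{13591 + \sqrt{-2059 + 241}}} - \frac{30350}{-19401} = \frac{\left(-44591\right) \left(- \frac{1}{26524}\right)}{\left(\left(28 \left(2 - 15\right) - 62\right) - 3447\right) + \frac{1}{13591 + \sqrt{-1818}}} - - \frac{30350}{19401} = \frac{44591}{26524 \left(\left(\left(28 \left(-13\right) - 62\right) - 3447\right) + \frac{1}{13591 + 3 i \sqrt{202}}\right)} + \frac{30350}{19401} = \frac{44591}{26524 \left(\left(\left(-364 - 62\right) - 3447\right) + \frac{1}{13591 + 3 i \sqrt{202}}\right)} + \frac{30350}{19401} = \frac{44591}{26524 \left(\left(-426 - 3447\right) + \frac{1}{13591 + 3 i \sqrt{202}}\right)} + \frac{30350}{19401} = \frac{44591}{26524 \left(-3873 + \frac{1}{13591 + 3 i \sqrt{202}}\right)} + \frac{30350}{19401} = \frac{30350}{19401} + \frac{44591}{26524 \left(-3873 + \frac{1}{13591 + 3 i \sqrt{202}}\right)}$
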